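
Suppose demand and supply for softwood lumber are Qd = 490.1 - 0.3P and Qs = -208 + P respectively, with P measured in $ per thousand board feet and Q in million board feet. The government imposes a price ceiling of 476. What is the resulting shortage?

At P = 476: Qd = 347.3 and Qs = 268.
Shortage = Qd - Qs = 347.3 - 268 = 79.3.

Shortage = 79.3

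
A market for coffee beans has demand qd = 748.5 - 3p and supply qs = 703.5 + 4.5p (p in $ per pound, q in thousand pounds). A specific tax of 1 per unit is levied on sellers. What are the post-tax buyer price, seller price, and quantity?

p_b = 6.6, p_s = 5.6, q = 728.7

Sellers keep p_s = p_b - 1 per unit, so supply in terms of the buyer price is qs = 699 + 4.5p_b.
Set qd = qs: 748.5 - 3p_b = 699 + 4.5p_b, so 49.5 = 7.5p_b and p_b = 6.6.
Then p_s = 6.6 - 1 = 5.6 and q = 748.5 - 3(6.6) = 728.7.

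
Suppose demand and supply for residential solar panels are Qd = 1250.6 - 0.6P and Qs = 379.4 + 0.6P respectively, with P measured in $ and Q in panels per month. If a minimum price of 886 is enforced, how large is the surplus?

Evaluating both curves at the floor price 886 gives Qd = 719, Qs = 911.
Surplus = Qs - Qd = 911 - 719 = 192.

Surplus = 192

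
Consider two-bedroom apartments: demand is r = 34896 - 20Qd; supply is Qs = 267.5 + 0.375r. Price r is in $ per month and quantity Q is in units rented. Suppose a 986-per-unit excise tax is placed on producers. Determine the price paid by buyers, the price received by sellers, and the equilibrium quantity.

Inverting to quantity form: Qd = 1744.8 - 0.05r.
With a tax of 986 on producers, they supply based on the net price r_s = r_b - 986, so Qs = -102.25 + 0.375r_b.
Set Qd = Qs: 1744.8 - 0.05r_b = -102.25 + 0.375r_b, so 1847.05 = 0.425r_b and r_b = 4346.
So r_s = 3360 and the quantity traded is Q = 1744.8 - 0.05(4346) = 1527.5.

r_b = 4346, r_s = 3360, Q = 1527.5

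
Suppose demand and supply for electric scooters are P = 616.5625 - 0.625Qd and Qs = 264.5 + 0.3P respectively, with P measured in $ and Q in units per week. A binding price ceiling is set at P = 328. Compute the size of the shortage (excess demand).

Solving each curve for Q: Qd = 986.5 - 1.6P.
At P = 328: Qd = 461.7 and Qs = 362.9.
Shortage = Qd - Qs = 461.7 - 362.9 = 98.8.

Shortage = 98.8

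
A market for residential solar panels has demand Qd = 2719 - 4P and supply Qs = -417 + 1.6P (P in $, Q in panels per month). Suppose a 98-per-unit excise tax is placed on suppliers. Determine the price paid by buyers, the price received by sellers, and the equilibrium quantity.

The tax drives a wedge P_b - P_s = 98. Substituting P_s = P_b - 98 into supply: Qs = -573.8 + 1.6P_b.
Market clearing requires 2719 - 4P_b = -573.8 + 1.6P_b; hence 3292.8 = 5.6P_b and P_b = 588.
Then P_s = 588 - 98 = 490 and Q = 2719 - 4(588) = 367.

P_b = 588, P_s = 490, Q = 367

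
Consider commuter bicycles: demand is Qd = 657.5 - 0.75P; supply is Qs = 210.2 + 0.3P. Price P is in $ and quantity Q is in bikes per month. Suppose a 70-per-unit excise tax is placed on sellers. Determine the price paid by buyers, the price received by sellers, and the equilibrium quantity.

Sellers keep P_s = P_b - 70 per unit, so supply in terms of the buyer price is Qs = 189.2 + 0.3P_b.
Equate demand and the shifted supply: 657.5 - 0.75P_b = 189.2 + 0.3P_b, giving 1.05P_b = 468.3, so P_b = 446.
So P_s = 376 and the quantity traded is Q = 657.5 - 0.75(446) = 323.

P_b = 446, P_s = 376, Q = 323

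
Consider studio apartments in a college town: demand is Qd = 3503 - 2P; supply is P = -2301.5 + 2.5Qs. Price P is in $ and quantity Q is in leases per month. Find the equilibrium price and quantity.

In direct form, Qs = 920.6 + 0.4P.
Equating demand and supply, 3503 - 2P = 920.6 + 0.4P gives 2.4P = 2582.4, so P* = 1076.
Plugging P* into demand: Q* = 3503 - 2(1076) = 1351.

P* = 1076, Q* = 1351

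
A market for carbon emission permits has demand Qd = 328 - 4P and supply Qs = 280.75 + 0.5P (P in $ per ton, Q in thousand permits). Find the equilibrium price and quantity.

P* = 10.5, Q* = 286

At equilibrium Qd = Qs, so 328 - 4P = 280.75 + 0.5P; collecting terms, 47.25 = 4.5P and P* = 10.5.
From the demand curve, Q* = 328 - 4(10.5) = 286.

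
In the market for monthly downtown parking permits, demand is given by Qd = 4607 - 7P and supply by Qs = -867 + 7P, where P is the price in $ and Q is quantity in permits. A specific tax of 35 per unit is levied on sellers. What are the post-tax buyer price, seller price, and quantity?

P_b = 408.5, P_s = 373.5, Q = 1747.5

Sellers keep P_s = P_b - 35 per unit, so supply in terms of the buyer price is Qs = -1112 + 7P_b.
Equate demand and the shifted supply: 4607 - 7P_b = -1112 + 7P_b, giving 14P_b = 5719, so P_b = 408.5.
Then P_s = 408.5 - 35 = 373.5 and Q = 4607 - 7(408.5) = 1747.5.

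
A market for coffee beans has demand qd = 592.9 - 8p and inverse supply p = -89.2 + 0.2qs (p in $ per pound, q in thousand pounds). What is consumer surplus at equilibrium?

Consumer surplus = 15781.640625

Solving each curve for q: qs = 446 + 5p.
Equating demand and supply, 592.9 - 8p = 446 + 5p gives 13p = 146.9, so p* = 11.3.
Plugging p* into demand: q* = 592.9 - 8(11.3) = 502.5.
Demand choke price (qd = 0): p = 592.9/8 = 74.1125. Consumer surplus = ½ × (74.1125 - 11.3) × 502.5 = 15781.640625.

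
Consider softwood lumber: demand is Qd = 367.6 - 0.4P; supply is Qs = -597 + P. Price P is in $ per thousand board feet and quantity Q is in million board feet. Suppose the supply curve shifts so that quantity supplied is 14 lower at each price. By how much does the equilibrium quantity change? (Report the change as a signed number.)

ΔQ = -4

The market clears where 367.6 - 0.4P = -597 + P. Rearranging, 1.4P = 964.6, hence P* = 689.
Then Q* = 367.6 - 0.4(689) = 92.
After the shift, supply is Qs = -611 + P.
The new intersection has 978.6 = 1.4P, i.e. P = 699, Q = 88.
ΔQ = 88 - 92 = -4.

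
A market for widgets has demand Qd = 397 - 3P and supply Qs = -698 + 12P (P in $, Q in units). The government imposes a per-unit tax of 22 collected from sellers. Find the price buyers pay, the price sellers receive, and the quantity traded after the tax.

P_b = 90.6, P_s = 68.6, Q = 125.2

The tax drives a wedge P_b - P_s = 22. Substituting P_s = P_b - 22 into supply: Qs = -962 + 12P_b.
Market clearing requires 397 - 3P_b = -962 + 12P_b; hence 1359 = 15P_b and P_b = 90.6.
Then P_s = 90.6 - 22 = 68.6 and Q = 397 - 3(90.6) = 125.2.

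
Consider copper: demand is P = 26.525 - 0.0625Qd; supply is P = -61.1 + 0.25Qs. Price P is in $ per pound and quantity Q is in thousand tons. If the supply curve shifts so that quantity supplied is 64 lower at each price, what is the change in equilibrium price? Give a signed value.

ΔP = 3.2

Rewriting in direct form: Qd = 424.4 - 16P and Qs = 244.4 + 4P.
At equilibrium Qd = Qs, so 424.4 - 16P = 244.4 + 4P; collecting terms, 180 = 20P and P* = 9.
Substitute back: Q* = 424.4 - 16(9) = 280.4.
After the shift, supply is Qs = 180.4 + 4P.
Re-solving, 20P = 244 gives P = 12.2 and Q = 229.2.
ΔP = 12.2 - 9 = 3.2.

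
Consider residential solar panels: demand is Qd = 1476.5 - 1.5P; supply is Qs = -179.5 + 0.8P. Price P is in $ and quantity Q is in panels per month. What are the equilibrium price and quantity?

P* = 720, Q* = 396.5

At equilibrium Qd = Qs, so 1476.5 - 1.5P = -179.5 + 0.8P; collecting terms, 1656 = 2.3P and P* = 720.
Substitute back: Q* = 1476.5 - 1.5(720) = 396.5.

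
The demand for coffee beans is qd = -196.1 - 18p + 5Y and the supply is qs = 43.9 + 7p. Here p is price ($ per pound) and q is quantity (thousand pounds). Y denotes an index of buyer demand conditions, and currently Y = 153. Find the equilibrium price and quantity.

With Y = 153, demand is qd = 568.9 - 18p.
Set qd = qs: 568.9 - 18p = 43.9 + 7p, so 525 = 25p and p* = 21.
Then q* = 568.9 - 18(21) = 190.9.

p* = 21, q* = 190.9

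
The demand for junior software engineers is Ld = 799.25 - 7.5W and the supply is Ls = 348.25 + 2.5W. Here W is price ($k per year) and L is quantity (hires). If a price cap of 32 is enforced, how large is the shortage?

Evaluating both curves at the ceiling price 32 gives Ld = 559.25, Ls = 428.25.
Shortage = Ld - Ls = 559.25 - 428.25 = 131.

Shortage = 131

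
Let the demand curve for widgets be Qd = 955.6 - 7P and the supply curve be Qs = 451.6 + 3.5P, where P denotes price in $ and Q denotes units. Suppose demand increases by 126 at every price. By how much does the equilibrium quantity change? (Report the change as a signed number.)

ΔQ = 42

Equating demand and supply, 955.6 - 7P = 451.6 + 3.5P gives 10.5P = 504, so P* = 48.
Then Q* = 955.6 - 7(48) = 619.6.
After the shift, demand is Qd = 1081.6 - 7P.
New equilibrium: 630 = 10.5P, so P = 60 and Q = 661.6.
ΔQ = 661.6 - 619.6 = 42.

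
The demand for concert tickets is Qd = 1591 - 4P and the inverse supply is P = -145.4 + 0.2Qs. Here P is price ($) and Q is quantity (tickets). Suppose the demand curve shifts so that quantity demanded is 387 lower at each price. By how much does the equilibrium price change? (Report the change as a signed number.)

ΔP = -43

In direct form, Qs = 727 + 5P.
At equilibrium Qd = Qs, so 1591 - 4P = 727 + 5P; collecting terms, 864 = 9P and P* = 96.
From the demand curve, Q* = 1591 - 4(96) = 1207.
After the shift, demand is Qd = 1204 - 4P.
New equilibrium: 477 = 9P, so P = 53 and Q = 992.
ΔP = 53 - 96 = -43.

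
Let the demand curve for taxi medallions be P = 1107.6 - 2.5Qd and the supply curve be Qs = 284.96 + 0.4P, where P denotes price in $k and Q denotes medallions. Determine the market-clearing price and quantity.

Rewriting in direct form: Qd = 443.04 - 0.4P.
Equating demand and supply, 443.04 - 0.4P = 284.96 + 0.4P gives 0.8P = 158.08, so P* = 197.6.
From the demand curve, Q* = 443.04 - 0.4(197.6) = 364.

P* = 197.6, Q* = 364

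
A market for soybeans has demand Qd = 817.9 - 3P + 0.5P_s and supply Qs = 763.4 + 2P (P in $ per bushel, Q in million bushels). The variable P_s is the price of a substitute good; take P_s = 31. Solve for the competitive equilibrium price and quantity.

With P_s = 31, demand is Qd = 833.4 - 3P.
Equating demand and supply, 833.4 - 3P = 763.4 + 2P gives 5P = 70, so P* = 14.
Substitute back: Q* = 833.4 - 3(14) = 791.4.

P* = 14, Q* = 791.4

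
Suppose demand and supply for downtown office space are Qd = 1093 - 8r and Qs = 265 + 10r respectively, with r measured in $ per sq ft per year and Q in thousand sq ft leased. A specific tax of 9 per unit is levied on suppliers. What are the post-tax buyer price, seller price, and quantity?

With a tax of 9 on suppliers, they supply based on the net price r_s = r_b - 9, so Qs = 175 + 10r_b.
Market clearing requires 1093 - 8r_b = 175 + 10r_b; hence 918 = 18r_b and r_b = 51.
Then r_s = 51 - 9 = 42 and Q = 1093 - 8(51) = 685.

r_b = 51, r_s = 42, Q = 685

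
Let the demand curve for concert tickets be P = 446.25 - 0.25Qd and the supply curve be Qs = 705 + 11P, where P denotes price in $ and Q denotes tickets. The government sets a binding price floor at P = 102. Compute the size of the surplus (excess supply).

Surplus = 450

In direct form, Qd = 1785 - 4P.
With P fixed at 102, quantity demanded is 1377 and quantity supplied is 1827.
Surplus = Qs - Qd = 1827 - 1377 = 450.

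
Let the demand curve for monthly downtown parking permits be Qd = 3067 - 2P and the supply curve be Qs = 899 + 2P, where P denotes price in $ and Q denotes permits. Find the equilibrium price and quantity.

P* = 542, Q* = 1983

At equilibrium Qd = Qs, so 3067 - 2P = 899 + 2P; collecting terms, 2168 = 4P and P* = 542.
Plugging P* into demand: Q* = 3067 - 2(542) = 1983.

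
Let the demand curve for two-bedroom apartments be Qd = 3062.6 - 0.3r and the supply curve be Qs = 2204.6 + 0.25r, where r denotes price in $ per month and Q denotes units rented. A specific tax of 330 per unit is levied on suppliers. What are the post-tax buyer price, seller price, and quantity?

r_b = 1710, r_s = 1380, Q = 2549.6

With a tax of 330 on suppliers, they supply based on the net price r_s = r_b - 330, so Qs = 2122.1 + 0.25r_b.
Market clearing requires 3062.6 - 0.3r_b = 2122.1 + 0.25r_b; hence 940.5 = 0.55r_b and r_b = 1710.
So r_s = 1380 and the quantity traded is Q = 3062.6 - 0.3(1710) = 2549.6.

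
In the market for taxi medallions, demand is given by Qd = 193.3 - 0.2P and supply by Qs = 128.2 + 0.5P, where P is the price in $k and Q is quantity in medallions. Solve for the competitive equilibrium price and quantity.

At equilibrium Qd = Qs, so 193.3 - 0.2P = 128.2 + 0.5P; collecting terms, 65.1 = 0.7P and P* = 93.
From the demand curve, Q* = 193.3 - 0.2(93) = 174.7.

P* = 93, Q* = 174.7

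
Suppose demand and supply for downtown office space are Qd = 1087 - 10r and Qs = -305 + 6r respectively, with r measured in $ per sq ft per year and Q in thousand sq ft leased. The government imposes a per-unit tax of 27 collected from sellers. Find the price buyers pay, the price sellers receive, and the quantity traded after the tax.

r_b = 97.125, r_s = 70.125, Q = 115.75

The tax drives a wedge r_b - r_s = 27. Substituting r_s = r_b - 27 into supply: Qs = -467 + 6r_b.
Market clearing requires 1087 - 10r_b = -467 + 6r_b; hence 1554 = 16r_b and r_b = 97.125.
So r_s = 70.125 and the quantity traded is Q = 1087 - 10(97.125) = 115.75.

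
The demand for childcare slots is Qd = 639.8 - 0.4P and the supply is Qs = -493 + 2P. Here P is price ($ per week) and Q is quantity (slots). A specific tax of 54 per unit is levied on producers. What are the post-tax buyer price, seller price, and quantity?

The tax drives a wedge P_b - P_s = 54. Substituting P_s = P_b - 54 into supply: Qs = -601 + 2P_b.
Equate demand and the shifted supply: 639.8 - 0.4P_b = -601 + 2P_b, giving 2.4P_b = 1240.8, so P_b = 517.
So P_s = 463 and the quantity traded is Q = 639.8 - 0.4(517) = 433.

P_b = 517, P_s = 463, Q = 433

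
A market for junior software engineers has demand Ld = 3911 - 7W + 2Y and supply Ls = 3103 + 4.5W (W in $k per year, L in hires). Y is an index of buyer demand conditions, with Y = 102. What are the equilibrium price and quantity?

With Y = 102, demand is Ld = 4115 - 7W.
The market clears where 4115 - 7W = 3103 + 4.5W. Rearranging, 11.5W = 1012, hence W* = 88.
From the demand curve, L* = 4115 - 7(88) = 3499.

W* = 88, L* = 3499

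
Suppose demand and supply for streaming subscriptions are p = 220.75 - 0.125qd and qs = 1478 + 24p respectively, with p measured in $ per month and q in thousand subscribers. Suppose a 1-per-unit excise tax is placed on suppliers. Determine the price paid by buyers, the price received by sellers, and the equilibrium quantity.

p_b = 9.75, p_s = 8.75, q = 1688

Inverting to quantity form: qd = 1766 - 8p.
Suppliers keep p_s = p_b - 1 per unit, so supply in terms of the buyer price is qs = 1454 + 24p_b.
Market clearing requires 1766 - 8p_b = 1454 + 24p_b; hence 312 = 32p_b and p_b = 9.75.
So p_s = 8.75 and the quantity traded is q = 1766 - 8(9.75) = 1688.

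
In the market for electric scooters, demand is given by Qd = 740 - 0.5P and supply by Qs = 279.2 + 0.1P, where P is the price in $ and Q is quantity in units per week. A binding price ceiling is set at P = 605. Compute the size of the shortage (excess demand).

Shortage = 97.8

With P fixed at 605, quantity demanded is 437.5 and quantity supplied is 339.7.
Shortage = Qd - Qs = 437.5 - 339.7 = 97.8.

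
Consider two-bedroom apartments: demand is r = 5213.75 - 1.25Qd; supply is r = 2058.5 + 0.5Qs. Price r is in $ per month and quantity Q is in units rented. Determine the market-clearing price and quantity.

Solving each curve for Q: Qd = 4171 - 0.8r and Qs = -4117 + 2r.
Set Qd = Qs: 4171 - 0.8r = -4117 + 2r, so 8288 = 2.8r and r* = 2960.
Substitute back: Q* = 4171 - 0.8(2960) = 1803.

r* = 2960, Q* = 1803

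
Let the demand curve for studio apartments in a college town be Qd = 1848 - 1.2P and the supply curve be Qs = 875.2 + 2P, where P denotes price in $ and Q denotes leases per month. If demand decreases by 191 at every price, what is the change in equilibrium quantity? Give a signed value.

ΔQ = -119.375

The market clears where 1848 - 1.2P = 875.2 + 2P. Rearranging, 3.2P = 972.8, hence P* = 304.
Then Q* = 1848 - 1.2(304) = 1483.2.
After the shift, demand is Qd = 1657 - 1.2P.
Re-solving, 3.2P = 781.8 gives P = 244.3125 and Q = 1363.825.
ΔQ = 1363.825 - 1483.2 = -119.375.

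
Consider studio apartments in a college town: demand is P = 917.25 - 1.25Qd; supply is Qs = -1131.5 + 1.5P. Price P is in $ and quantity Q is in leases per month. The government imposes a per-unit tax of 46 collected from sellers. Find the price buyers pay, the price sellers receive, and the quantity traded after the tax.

P_b = 841, P_s = 795, Q = 61

Inverting to quantity form: Qd = 733.8 - 0.8P.
With a tax of 46 on sellers, they supply based on the net price P_s = P_b - 46, so Qs = -1200.5 + 1.5P_b.
Equate demand and the shifted supply: 733.8 - 0.8P_b = -1200.5 + 1.5P_b, giving 2.3P_b = 1934.3, so P_b = 841.
So P_s = 795 and the quantity traded is Q = 733.8 - 0.8(841) = 61.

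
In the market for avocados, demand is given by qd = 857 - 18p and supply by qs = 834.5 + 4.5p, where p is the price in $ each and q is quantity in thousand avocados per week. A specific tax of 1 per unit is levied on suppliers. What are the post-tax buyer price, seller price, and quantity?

With a tax of 1 on suppliers, they supply based on the net price p_s = p_b - 1, so qs = 830 + 4.5p_b.
Set qd = qs: 857 - 18p_b = 830 + 4.5p_b, so 27 = 22.5p_b and p_b = 1.2.
So p_s = 0.2 and the quantity traded is q = 857 - 18(1.2) = 835.4.

p_b = 1.2, p_s = 0.2, q = 835.4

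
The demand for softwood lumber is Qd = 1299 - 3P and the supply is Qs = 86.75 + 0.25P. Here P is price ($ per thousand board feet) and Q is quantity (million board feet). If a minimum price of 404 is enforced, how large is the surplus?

Surplus = 100.75

Evaluating both curves at the floor price 404 gives Qd = 87, Qs = 187.75.
Surplus = Qs - Qd = 187.75 - 87 = 100.75.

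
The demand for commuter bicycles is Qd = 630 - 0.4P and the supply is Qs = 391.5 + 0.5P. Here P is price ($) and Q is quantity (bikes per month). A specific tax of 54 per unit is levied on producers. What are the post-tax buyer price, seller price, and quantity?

P_b = 295, P_s = 241, Q = 512

With a tax of 54 on producers, they supply based on the net price P_s = P_b - 54, so Qs = 364.5 + 0.5P_b.
Equate demand and the shifted supply: 630 - 0.4P_b = 364.5 + 0.5P_b, giving 0.9P_b = 265.5, so P_b = 295.
So P_s = 241 and the quantity traded is Q = 630 - 0.4(295) = 512.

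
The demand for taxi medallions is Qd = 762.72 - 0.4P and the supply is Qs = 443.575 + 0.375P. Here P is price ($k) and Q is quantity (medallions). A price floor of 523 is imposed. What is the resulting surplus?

Surplus = 86.18

With P fixed at 523, quantity demanded is 553.52 and quantity supplied is 639.7.
Surplus = Qs - Qd = 639.7 - 553.52 = 86.18.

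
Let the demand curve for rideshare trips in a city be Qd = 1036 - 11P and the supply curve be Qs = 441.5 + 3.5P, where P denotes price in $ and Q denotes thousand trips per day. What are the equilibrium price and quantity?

At equilibrium Qd = Qs, so 1036 - 11P = 441.5 + 3.5P; collecting terms, 594.5 = 14.5P and P* = 41.
From the demand curve, Q* = 1036 - 11(41) = 585.

P* = 41, Q* = 585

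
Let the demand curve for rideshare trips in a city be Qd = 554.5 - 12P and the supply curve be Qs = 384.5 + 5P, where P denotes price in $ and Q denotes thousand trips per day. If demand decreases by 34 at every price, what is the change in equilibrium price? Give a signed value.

ΔP = -2

At equilibrium Qd = Qs, so 554.5 - 12P = 384.5 + 5P; collecting terms, 170 = 17P and P* = 10.
Substitute back: Q* = 554.5 - 12(10) = 434.5.
After the shift, demand is Qd = 520.5 - 12P.
The new intersection has 136 = 17P, i.e. P = 8, Q = 424.5.
ΔP = 8 - 10 = -2.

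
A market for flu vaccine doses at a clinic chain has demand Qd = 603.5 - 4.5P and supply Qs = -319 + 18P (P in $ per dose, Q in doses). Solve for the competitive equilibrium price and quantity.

P* = 41, Q* = 419

Set Qd = Qs: 603.5 - 4.5P = -319 + 18P, so 922.5 = 22.5P and P* = 41.
Substitute back: Q* = 603.5 - 4.5(41) = 419.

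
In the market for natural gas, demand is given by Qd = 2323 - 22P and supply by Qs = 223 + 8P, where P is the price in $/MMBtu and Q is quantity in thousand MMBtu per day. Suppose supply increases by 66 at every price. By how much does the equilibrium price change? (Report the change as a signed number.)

ΔP = -2.2

Set Qd = Qs: 2323 - 22P = 223 + 8P, so 2100 = 30P and P* = 70.
Plugging P* into demand: Q* = 2323 - 22(70) = 783.
After the shift, supply is Qs = 289 + 8P.
New equilibrium: 2034 = 30P, so P = 67.8 and Q = 831.4.
ΔP = 67.8 - 70 = -2.2.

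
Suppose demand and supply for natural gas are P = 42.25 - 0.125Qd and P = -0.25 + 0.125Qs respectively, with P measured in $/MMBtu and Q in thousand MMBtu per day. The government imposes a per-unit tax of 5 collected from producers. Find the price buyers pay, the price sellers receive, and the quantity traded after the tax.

P_b = 23.5, P_s = 18.5, Q = 150

Rewriting in direct form: Qd = 338 - 8P and Qs = 2 + 8P.
With a tax of 5 on producers, they supply based on the net price P_s = P_b - 5, so Qs = -38 + 8P_b.
Set Qd = Qs: 338 - 8P_b = -38 + 8P_b, so 376 = 16P_b and P_b = 23.5.
Then P_s = 23.5 - 5 = 18.5 and Q = 338 - 8(23.5) = 150.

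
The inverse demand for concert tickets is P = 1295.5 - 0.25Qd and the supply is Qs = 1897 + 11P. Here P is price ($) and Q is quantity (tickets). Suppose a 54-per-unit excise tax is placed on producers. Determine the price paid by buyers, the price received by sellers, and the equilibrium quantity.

P_b = 258.6, P_s = 204.6, Q = 4147.6

Rewriting in direct form: Qd = 5182 - 4P.
With a tax of 54 on producers, they supply based on the net price P_s = P_b - 54, so Qs = 1303 + 11P_b.
Equate demand and the shifted supply: 5182 - 4P_b = 1303 + 11P_b, giving 15P_b = 3879, so P_b = 258.6.
Then P_s = 258.6 - 54 = 204.6 and Q = 5182 - 4(258.6) = 4147.6.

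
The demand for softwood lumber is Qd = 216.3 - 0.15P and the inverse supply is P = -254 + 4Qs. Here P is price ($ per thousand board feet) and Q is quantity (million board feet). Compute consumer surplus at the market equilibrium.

In direct form, Qs = 63.5 + 0.25P.
The market clears where 216.3 - 0.15P = 63.5 + 0.25P. Rearranging, 0.4P = 152.8, hence P* = 382.
From the demand curve, Q* = 216.3 - 0.15(382) = 159.
Demand choke price (Qd = 0): P = 216.3/0.15 = 1442. Consumer surplus = ½ × (1442 - 382) × 159 = 84270.

Consumer surplus = 84270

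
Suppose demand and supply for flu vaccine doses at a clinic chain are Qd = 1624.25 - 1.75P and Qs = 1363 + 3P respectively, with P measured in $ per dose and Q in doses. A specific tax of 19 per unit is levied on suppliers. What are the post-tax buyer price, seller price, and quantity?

P_b = 67, P_s = 48, Q = 1507

The tax drives a wedge P_b - P_s = 19. Substituting P_s = P_b - 19 into supply: Qs = 1306 + 3P_b.
Set Qd = Qs: 1624.25 - 1.75P_b = 1306 + 3P_b, so 318.25 = 4.75P_b and P_b = 67.
So P_s = 48 and the quantity traded is Q = 1624.25 - 1.75(67) = 1507.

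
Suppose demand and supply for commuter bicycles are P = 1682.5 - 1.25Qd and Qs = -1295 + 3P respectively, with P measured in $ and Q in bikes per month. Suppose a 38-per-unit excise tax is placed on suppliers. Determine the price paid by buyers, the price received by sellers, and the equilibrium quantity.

P_b = 725, P_s = 687, Q = 766

Solving each curve for Q: Qd = 1346 - 0.8P.
The tax drives a wedge P_b - P_s = 38. Substituting P_s = P_b - 38 into supply: Qs = -1409 + 3P_b.
Set Qd = Qs: 1346 - 0.8P_b = -1409 + 3P_b, so 2755 = 3.8P_b and P_b = 725.
Then P_s = 725 - 38 = 687 and Q = 1346 - 0.8(725) = 766.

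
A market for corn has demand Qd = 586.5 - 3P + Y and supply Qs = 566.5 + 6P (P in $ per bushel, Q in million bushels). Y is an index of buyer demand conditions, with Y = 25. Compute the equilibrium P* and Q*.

P* = 5, Q* = 596.5

With Y = 25, demand is Qd = 611.5 - 3P.
At equilibrium Qd = Qs, so 611.5 - 3P = 566.5 + 6P; collecting terms, 45 = 9P and P* = 5.
Then Q* = 611.5 - 3(5) = 596.5.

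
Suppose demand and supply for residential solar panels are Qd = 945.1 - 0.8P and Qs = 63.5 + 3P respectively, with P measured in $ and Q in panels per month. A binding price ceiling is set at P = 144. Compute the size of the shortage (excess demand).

Shortage = 334.4

With P fixed at 144, quantity demanded is 829.9 and quantity supplied is 495.5.
Shortage = Qd - Qs = 829.9 - 495.5 = 334.4.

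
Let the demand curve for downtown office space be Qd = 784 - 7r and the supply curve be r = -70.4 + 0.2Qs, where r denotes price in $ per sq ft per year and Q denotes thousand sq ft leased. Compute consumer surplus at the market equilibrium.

Solving each curve for Q: Qs = 352 + 5r.
The market clears where 784 - 7r = 352 + 5r. Rearranging, 12r = 432, hence r* = 36.
Then Q* = 784 - 7(36) = 532.
Demand choke price (Qd = 0): r = 784/7 = 112. Consumer surplus = ½ × (112 - 36) × 532 = 20216.

Consumer surplus = 20216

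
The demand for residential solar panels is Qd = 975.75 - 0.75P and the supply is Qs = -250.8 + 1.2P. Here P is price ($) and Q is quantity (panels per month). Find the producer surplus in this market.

Producer surplus = 105840

At equilibrium Qd = Qs, so 975.75 - 0.75P = -250.8 + 1.2P; collecting terms, 1226.55 = 1.95P and P* = 629.
Substitute back: Q* = 975.75 - 0.75(629) = 504.
Supply choke price (Qs = 0): P = 209. Producer surplus = ½ × (629 - 209) × 504 = 105840.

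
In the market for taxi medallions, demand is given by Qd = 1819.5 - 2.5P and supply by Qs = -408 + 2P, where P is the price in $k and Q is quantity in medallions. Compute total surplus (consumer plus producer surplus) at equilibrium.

Total surplus = 152425.8

At equilibrium Qd = Qs, so 1819.5 - 2.5P = -408 + 2P; collecting terms, 2227.5 = 4.5P and P* = 495.
Substitute back: Q* = 1819.5 - 2.5(495) = 582.
Demand choke price = 727.8; supply choke price = 204. CS = ½(727.8 - 495)(582) = 67744.8; PS = ½(495 - 204)(582) = 84681. Total surplus = 152425.8.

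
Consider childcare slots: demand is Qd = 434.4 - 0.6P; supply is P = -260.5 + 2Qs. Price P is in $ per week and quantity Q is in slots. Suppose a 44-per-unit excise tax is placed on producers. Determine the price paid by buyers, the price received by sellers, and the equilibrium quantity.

P_b = 296.5, P_s = 252.5, Q = 256.5

In direct form, Qs = 130.25 + 0.5P.
The tax drives a wedge P_b - P_s = 44. Substituting P_s = P_b - 44 into supply: Qs = 108.25 + 0.5P_b.
Set Qd = Qs: 434.4 - 0.6P_b = 108.25 + 0.5P_b, so 326.15 = 1.1P_b and P_b = 296.5.
Then P_s = 296.5 - 44 = 252.5 and Q = 434.4 - 0.6(296.5) = 256.5.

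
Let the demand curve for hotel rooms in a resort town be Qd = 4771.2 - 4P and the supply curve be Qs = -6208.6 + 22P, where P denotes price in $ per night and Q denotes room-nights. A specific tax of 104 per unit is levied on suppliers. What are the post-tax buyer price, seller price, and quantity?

The tax drives a wedge P_b - P_s = 104. Substituting P_s = P_b - 104 into supply: Qs = -8496.6 + 22P_b.
Equate demand and the shifted supply: 4771.2 - 4P_b = -8496.6 + 22P_b, giving 26P_b = 13267.8, so P_b = 510.3.
Then P_s = 510.3 - 104 = 406.3 and Q = 4771.2 - 4(510.3) = 2730.

P_b = 510.3, P_s = 406.3, Q = 2730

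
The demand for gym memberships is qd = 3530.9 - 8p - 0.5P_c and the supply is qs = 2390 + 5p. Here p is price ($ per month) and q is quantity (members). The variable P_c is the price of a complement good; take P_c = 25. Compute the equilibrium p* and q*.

With P_c = 25, demand is qd = 3518.4 - 8p.
The market clears where 3518.4 - 8p = 2390 + 5p. Rearranging, 13p = 1128.4, hence p* = 86.8.
Substitute back: q* = 3518.4 - 8(86.8) = 2824.

p* = 86.8, q* = 2824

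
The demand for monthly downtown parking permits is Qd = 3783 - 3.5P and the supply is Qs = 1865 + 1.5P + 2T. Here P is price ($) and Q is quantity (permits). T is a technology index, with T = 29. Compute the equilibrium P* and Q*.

With T = 29, supply is Qs = 1923 + 1.5P.
Set Qd = Qs: 3783 - 3.5P = 1923 + 1.5P, so 1860 = 5P and P* = 372.
Then Q* = 3783 - 3.5(372) = 2481.

P* = 372, Q* = 2481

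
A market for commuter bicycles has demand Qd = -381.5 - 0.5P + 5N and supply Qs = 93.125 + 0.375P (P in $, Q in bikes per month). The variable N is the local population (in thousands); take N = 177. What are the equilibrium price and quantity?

With N = 177, demand is Qd = 503.5 - 0.5P.
At equilibrium Qd = Qs, so 503.5 - 0.5P = 93.125 + 0.375P; collecting terms, 410.375 = 0.875P and P* = 469.
Plugging P* into demand: Q* = 503.5 - 0.5(469) = 269.

P* = 469, Q* = 269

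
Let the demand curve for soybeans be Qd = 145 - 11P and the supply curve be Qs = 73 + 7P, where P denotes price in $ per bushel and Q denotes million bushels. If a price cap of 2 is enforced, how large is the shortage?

Evaluating both curves at the ceiling price 2 gives Qd = 123, Qs = 87.
Shortage = Qd - Qs = 123 - 87 = 36.

Shortage = 36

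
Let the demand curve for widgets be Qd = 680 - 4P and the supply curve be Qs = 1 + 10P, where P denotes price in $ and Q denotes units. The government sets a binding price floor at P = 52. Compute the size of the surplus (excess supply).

Surplus = 49

At P = 52: Qd = 472 and Qs = 521.
Surplus = Qs - Qd = 521 - 472 = 49.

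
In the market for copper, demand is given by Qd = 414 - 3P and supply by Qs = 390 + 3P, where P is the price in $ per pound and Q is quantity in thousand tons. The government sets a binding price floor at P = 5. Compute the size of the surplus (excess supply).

Evaluating both curves at the floor price 5 gives Qd = 399, Qs = 405.
Surplus = Qs - Qd = 405 - 399 = 6.

Surplus = 6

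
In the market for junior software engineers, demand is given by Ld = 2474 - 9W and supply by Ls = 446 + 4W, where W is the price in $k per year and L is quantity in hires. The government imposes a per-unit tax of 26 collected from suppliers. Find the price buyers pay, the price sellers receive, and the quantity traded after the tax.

With a tax of 26 on suppliers, they supply based on the net price W_s = W_b - 26, so Ls = 342 + 4W_b.
Set Ld = Ls: 2474 - 9W_b = 342 + 4W_b, so 2132 = 13W_b and W_b = 164.
Then W_s = 164 - 26 = 138 and L = 2474 - 9(164) = 998.

W_b = 164, W_s = 138, L = 998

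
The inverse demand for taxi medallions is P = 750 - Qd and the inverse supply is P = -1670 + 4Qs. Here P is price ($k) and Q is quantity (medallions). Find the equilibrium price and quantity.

Rewriting in direct form: Qd = 750 - P and Qs = 417.5 + 0.25P.
Set Qd = Qs: 750 - P = 417.5 + 0.25P, so 332.5 = 1.25P and P* = 266.
From the demand curve, Q* = 750 - 266 = 484.

P* = 266, Q* = 484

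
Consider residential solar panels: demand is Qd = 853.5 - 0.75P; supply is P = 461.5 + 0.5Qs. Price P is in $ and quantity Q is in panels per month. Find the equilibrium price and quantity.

P* = 646, Q* = 369

In direct form, Qs = -923 + 2P.
At equilibrium Qd = Qs, so 853.5 - 0.75P = -923 + 2P; collecting terms, 1776.5 = 2.75P and P* = 646.
Plugging P* into demand: Q* = 853.5 - 0.75(646) = 369.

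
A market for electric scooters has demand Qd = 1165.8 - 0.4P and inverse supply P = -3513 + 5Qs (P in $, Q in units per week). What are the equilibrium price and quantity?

P* = 772, Q* = 857

In direct form, Qs = 702.6 + 0.2P.
The market clears where 1165.8 - 0.4P = 702.6 + 0.2P. Rearranging, 0.6P = 463.2, hence P* = 772.
From the demand curve, Q* = 1165.8 - 0.4(772) = 857.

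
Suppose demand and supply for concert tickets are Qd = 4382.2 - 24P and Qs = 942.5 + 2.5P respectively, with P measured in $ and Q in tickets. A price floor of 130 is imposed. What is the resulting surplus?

With P fixed at 130, quantity demanded is 1262.2 and quantity supplied is 1267.5.
Surplus = Qs - Qd = 1267.5 - 1262.2 = 5.3.

Surplus = 5.3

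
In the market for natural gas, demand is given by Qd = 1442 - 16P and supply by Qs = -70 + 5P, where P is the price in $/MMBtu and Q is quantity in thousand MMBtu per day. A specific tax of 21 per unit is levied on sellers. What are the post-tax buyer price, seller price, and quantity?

With a tax of 21 on sellers, they supply based on the net price P_s = P_b - 21, so Qs = -175 + 5P_b.
Market clearing requires 1442 - 16P_b = -175 + 5P_b; hence 1617 = 21P_b and P_b = 77.
Then P_s = 77 - 21 = 56 and Q = 1442 - 16(77) = 210.

P_b = 77, P_s = 56, Q = 210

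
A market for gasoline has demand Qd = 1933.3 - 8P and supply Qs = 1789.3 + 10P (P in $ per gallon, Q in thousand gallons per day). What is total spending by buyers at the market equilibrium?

Equating demand and supply, 1933.3 - 8P = 1789.3 + 10P gives 18P = 144, so P* = 8.
Substitute back: Q* = 1933.3 - 8(8) = 1869.3.
Total spending by buyers = P* × Q* = 8 × 1869.3 = 14954.4.

Total spending by buyers = 14954.4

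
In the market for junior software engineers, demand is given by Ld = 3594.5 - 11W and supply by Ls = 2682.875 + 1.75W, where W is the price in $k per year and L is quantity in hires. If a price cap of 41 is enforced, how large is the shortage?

With W fixed at 41, quantity demanded is 3143.5 and quantity supplied is 2754.625.
Shortage = Ld - Ls = 3143.5 - 2754.625 = 388.875.

Shortage = 388.875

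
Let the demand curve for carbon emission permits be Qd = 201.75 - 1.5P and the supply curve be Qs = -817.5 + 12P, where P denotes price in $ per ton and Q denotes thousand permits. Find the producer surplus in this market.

Producer surplus = 326.34375

The market clears where 201.75 - 1.5P = -817.5 + 12P. Rearranging, 13.5P = 1019.25, hence P* = 75.5.
Then Q* = 201.75 - 1.5(75.5) = 88.5.
Supply choke price (Qs = 0): P = 68.125. Producer surplus = ½ × (75.5 - 68.125) × 88.5 = 326.34375.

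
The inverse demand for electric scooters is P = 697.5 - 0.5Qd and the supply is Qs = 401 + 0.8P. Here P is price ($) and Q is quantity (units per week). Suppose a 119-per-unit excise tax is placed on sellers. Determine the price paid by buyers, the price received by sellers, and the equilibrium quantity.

Inverting to quantity form: Qd = 1395 - 2P.
With a tax of 119 on sellers, they supply based on the net price P_s = P_b - 119, so Qs = 305.8 + 0.8P_b.
Equate demand and the shifted supply: 1395 - 2P_b = 305.8 + 0.8P_b, giving 2.8P_b = 1089.2, so P_b = 389.
So P_s = 270 and the quantity traded is Q = 1395 - 2(389) = 617.

P_b = 389, P_s = 270, Q = 617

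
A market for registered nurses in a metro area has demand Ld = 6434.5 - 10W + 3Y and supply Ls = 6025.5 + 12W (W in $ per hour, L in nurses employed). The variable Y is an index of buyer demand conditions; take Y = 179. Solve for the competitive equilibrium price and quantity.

W* = 43, L* = 6541.5

With Y = 179, demand is Ld = 6971.5 - 10W.
At equilibrium Ld = Ls, so 6971.5 - 10W = 6025.5 + 12W; collecting terms, 946 = 22W and W* = 43.
From the demand curve, L* = 6971.5 - 10(43) = 6541.5.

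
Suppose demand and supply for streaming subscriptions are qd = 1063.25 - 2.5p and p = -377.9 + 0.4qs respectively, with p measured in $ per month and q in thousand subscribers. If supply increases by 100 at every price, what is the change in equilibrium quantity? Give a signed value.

Rewriting in direct form: qs = 944.75 + 2.5p.
Equating demand and supply, 1063.25 - 2.5p = 944.75 + 2.5p gives 5p = 118.5, so p* = 23.7.
Substitute back: q* = 1063.25 - 2.5(23.7) = 1004.
After the shift, supply is qs = 1044.75 + 2.5p.
Re-solving, 5p = 18.5 gives p = 3.7 and q = 1054.
Δq = 1054 - 1004 = 50.

Δq = 50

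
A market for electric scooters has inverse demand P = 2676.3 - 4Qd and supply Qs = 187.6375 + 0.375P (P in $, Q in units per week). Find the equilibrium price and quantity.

P* = 770.3, Q* = 476.5

Rewriting in direct form: Qd = 669.075 - 0.25P.
At equilibrium Qd = Qs, so 669.075 - 0.25P = 187.6375 + 0.375P; collecting terms, 481.4375 = 0.625P and P* = 770.3.
From the demand curve, Q* = 669.075 - 0.25(770.3) = 476.5.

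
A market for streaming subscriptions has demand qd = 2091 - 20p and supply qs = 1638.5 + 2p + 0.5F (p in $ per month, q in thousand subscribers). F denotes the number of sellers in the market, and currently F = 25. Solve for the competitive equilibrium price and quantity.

With F = 25, supply is qs = 1651 + 2p.
Equating demand and supply, 2091 - 20p = 1651 + 2p gives 22p = 440, so p* = 20.
From the demand curve, q* = 2091 - 20(20) = 1691.

p* = 20, q* = 1691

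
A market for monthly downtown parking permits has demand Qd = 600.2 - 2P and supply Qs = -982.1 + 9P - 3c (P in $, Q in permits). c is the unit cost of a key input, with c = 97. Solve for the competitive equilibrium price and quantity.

With c = 97, supply is Qs = -1273.1 + 9P.
At equilibrium Qd = Qs, so 600.2 - 2P = -1273.1 + 9P; collecting terms, 1873.3 = 11P and P* = 170.3.
From the demand curve, Q* = 600.2 - 2(170.3) = 259.6.

P* = 170.3, Q* = 259.6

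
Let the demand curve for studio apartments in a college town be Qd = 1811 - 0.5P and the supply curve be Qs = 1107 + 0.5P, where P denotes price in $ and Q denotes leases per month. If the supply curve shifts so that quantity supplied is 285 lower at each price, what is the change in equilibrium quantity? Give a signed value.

Set Qd = Qs: 1811 - 0.5P = 1107 + 0.5P, so 704 = P and P* = 704.
Plugging P* into demand: Q* = 1811 - 0.5(704) = 1459.
After the shift, supply is Qs = 822 + 0.5P.
New equilibrium: 989 = P, so P = 989 and Q = 1316.5.
ΔQ = 1316.5 - 1459 = -142.5.

ΔQ = -142.5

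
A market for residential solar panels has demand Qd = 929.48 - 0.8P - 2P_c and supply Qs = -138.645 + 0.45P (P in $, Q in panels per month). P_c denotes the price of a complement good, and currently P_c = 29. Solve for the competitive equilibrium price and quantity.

With P_c = 29, demand is Qd = 871.48 - 0.8P.
Set Qd = Qs: 871.48 - 0.8P = -138.645 + 0.45P, so 1010.125 = 1.25P and P* = 808.1.
From the demand curve, Q* = 871.48 - 0.8(808.1) = 225.

P* = 808.1, Q* = 225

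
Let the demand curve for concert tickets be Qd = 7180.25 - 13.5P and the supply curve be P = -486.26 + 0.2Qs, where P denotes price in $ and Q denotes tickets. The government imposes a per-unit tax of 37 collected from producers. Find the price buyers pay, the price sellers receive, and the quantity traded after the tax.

P_b = 266.7, P_s = 229.7, Q = 3579.8

Inverting to quantity form: Qs = 2431.3 + 5P.
The tax drives a wedge P_b - P_s = 37. Substituting P_s = P_b - 37 into supply: Qs = 2246.3 + 5P_b.
Equate demand and the shifted supply: 7180.25 - 13.5P_b = 2246.3 + 5P_b, giving 18.5P_b = 4933.95, so P_b = 266.7.
So P_s = 229.7 and the quantity traded is Q = 7180.25 - 13.5(266.7) = 3579.8.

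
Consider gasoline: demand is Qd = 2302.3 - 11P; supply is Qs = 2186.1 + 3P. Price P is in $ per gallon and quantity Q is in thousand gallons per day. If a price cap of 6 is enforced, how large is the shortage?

At P = 6: Qd = 2236.3 and Qs = 2204.1.
Shortage = Qd - Qs = 2236.3 - 2204.1 = 32.2.

Shortage = 32.2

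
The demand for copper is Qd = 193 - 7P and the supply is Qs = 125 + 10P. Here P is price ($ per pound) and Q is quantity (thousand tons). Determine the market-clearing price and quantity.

Equating demand and supply, 193 - 7P = 125 + 10P gives 17P = 68, so P* = 4.
Then Q* = 193 - 7(4) = 165.

P* = 4, Q* = 165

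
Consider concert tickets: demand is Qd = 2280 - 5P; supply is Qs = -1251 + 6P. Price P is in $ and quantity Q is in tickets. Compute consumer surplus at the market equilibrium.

Consumer surplus = 45562.5

Set Qd = Qs: 2280 - 5P = -1251 + 6P, so 3531 = 11P and P* = 321.
Plugging P* into demand: Q* = 2280 - 5(321) = 675.
Demand choke price (Qd = 0): P = 2280/5 = 456. Consumer surplus = ½ × (456 - 321) × 675 = 45562.5.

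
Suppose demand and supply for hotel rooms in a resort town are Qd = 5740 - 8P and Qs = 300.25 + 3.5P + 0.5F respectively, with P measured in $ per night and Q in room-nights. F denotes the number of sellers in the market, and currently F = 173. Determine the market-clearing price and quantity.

With F = 173, supply is Qs = 386.75 + 3.5P.
At equilibrium Qd = Qs, so 5740 - 8P = 386.75 + 3.5P; collecting terms, 5353.25 = 11.5P and P* = 465.5.
Substitute back: Q* = 5740 - 8(465.5) = 2016.

P* = 465.5, Q* = 2016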